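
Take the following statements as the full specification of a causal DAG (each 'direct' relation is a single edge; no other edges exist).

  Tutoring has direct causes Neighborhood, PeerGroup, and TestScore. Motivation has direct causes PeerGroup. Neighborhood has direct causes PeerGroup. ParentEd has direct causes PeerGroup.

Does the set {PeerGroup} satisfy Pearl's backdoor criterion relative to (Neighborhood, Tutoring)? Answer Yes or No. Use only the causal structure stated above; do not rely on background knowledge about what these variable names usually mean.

Backdoor paths from Neighborhood to Tutoring (paths whose first edge points into Neighborhood):
  P1: Neighborhood <- PeerGroup -> Tutoring
Condition 1 (no descendant of Neighborhood in the set): holds — descendants of Neighborhood are {Tutoring}; none are in {PeerGroup}.
Condition 2 (every backdoor path blocked by {PeerGroup}):
  P1: blocked at fork node PeerGroup ∈ conditioning set.
{PeerGroup} satisfies the backdoor criterion.

Yes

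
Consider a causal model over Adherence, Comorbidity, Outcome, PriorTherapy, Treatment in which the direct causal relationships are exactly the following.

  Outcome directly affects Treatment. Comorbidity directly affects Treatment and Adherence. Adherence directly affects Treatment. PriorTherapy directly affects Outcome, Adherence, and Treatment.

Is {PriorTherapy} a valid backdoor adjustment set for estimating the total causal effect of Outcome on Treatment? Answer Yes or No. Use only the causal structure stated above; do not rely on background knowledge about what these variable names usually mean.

Yes

Backdoor paths from Outcome to Treatment (paths whose first edge points into Outcome):
  P1: Outcome <- PriorTherapy -> Adherence <- Comorbidity -> Treatment
  P2: Outcome <- PriorTherapy -> Adherence -> Treatment
  P3: Outcome <- PriorTherapy -> Treatment
Condition 1 (no descendant of Outcome in the set): holds — descendants of Outcome are {Treatment}; none are in {PriorTherapy}.
Condition 2 (every backdoor path blocked by {PriorTherapy}):
  P1: blocked at fork node PriorTherapy ∈ conditioning set.
  P2: blocked at fork node PriorTherapy ∈ conditioning set.
  P3: blocked at fork node PriorTherapy ∈ conditioning set.
{PriorTherapy} satisfies the backdoor criterion.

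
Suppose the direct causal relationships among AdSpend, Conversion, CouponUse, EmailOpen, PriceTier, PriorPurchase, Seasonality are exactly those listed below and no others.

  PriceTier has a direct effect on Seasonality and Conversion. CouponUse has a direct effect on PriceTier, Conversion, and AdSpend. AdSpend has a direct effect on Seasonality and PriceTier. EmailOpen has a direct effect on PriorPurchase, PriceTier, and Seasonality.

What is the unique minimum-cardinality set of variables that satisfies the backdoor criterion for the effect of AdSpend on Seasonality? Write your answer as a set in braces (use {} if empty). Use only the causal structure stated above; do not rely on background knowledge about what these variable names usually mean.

Variables eligible for adjustment (non-descendants of AdSpend, excluding AdSpend and Seasonality): {CouponUse, EmailOpen, PriorPurchase}.
Backdoor paths from AdSpend to Seasonality:
  P1: AdSpend <- CouponUse -> PriceTier <- EmailOpen -> Seasonality
  P2: AdSpend <- CouponUse -> PriceTier -> Seasonality
  P3: AdSpend <- CouponUse -> Conversion <- PriceTier <- EmailOpen -> Seasonality
  P4: AdSpend <- CouponUse -> Conversion <- PriceTier -> Seasonality
The empty set is not sufficient: P2 (AdSpend <- CouponUse -> PriceTier -> Seasonality) has no collider blocking it and no conditioned non-collider, so it is open.
Try {CouponUse}:
  P1: blocked at fork node CouponUse ∈ conditioning set.
  P2: blocked at fork node CouponUse ∈ conditioning set.
  P3: blocked at fork node CouponUse ∈ conditioning set.
  P4: blocked at fork node CouponUse ∈ conditioning set.
{CouponUse} contains no descendant of AdSpend and blocks every backdoor path.
No other singleton works — e.g. {EmailOpen} leaves P2 open — so {CouponUse} is the unique smallest valid adjustment set.

{CouponUse}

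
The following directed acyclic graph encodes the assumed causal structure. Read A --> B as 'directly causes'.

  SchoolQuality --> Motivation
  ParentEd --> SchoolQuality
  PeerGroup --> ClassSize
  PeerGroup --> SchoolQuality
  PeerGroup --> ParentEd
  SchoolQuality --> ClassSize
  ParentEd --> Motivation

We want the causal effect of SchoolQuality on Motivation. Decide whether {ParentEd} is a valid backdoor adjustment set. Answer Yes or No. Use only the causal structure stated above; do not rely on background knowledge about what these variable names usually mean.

Yes

Backdoor paths from SchoolQuality to Motivation (paths whose first edge points into SchoolQuality):
  P1: SchoolQuality <- PeerGroup -> ParentEd -> Motivation
  P2: SchoolQuality <- ParentEd -> Motivation
Condition 1 (no descendant of SchoolQuality in the set): holds — descendants of SchoolQuality are {ClassSize, Motivation}; none are in {ParentEd}.
Condition 2 (every backdoor path blocked by {ParentEd}):
  P1: blocked at chain node ParentEd ∈ conditioning set.
  P2: blocked at fork node ParentEd ∈ conditioning set.
{ParentEd} satisfies the backdoor criterion.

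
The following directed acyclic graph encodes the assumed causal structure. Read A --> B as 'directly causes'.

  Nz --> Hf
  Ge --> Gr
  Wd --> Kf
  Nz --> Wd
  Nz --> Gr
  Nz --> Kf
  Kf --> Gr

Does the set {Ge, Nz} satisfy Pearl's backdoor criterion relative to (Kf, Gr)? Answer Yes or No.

Backdoor paths from Kf to Gr (paths whose first edge points into Kf):
  P1: Kf <- Nz -> Gr
  P2: Kf <- Wd <- Nz -> Gr
Condition 1 (no descendant of Kf in the set): holds — descendants of Kf are {Gr}; none are in {Ge, Nz}.
Condition 2 (every backdoor path blocked by {Ge, Nz}):
  P1: blocked at fork node Nz ∈ conditioning set.
  P2: blocked at fork node Nz ∈ conditioning set.
{Ge, Nz} satisfies the backdoor criterion.

Yes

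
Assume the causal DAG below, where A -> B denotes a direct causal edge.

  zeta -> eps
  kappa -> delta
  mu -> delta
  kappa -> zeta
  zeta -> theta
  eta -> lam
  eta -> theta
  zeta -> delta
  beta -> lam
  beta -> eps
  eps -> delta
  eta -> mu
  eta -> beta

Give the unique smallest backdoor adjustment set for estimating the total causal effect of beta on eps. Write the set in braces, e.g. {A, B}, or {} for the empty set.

Variables eligible for adjustment (non-descendants of beta, excluding beta and eps): {eta, kappa, mu, theta, zeta}.
Backdoor paths from beta to eps:
  P1: beta <- eta -> mu -> delta <- kappa -> zeta -> eps
  P2: beta <- eta -> mu -> delta <- zeta -> eps
  P3: beta <- eta -> mu -> delta <- eps
  P4: beta <- eta -> theta <- zeta <- kappa -> delta <- eps
  P5: beta <- eta -> theta <- zeta -> eps
  P6: beta <- eta -> theta <- zeta -> delta <- eps
Each backdoor path contains an unconditioned collider, so every path is already blocked with the empty conditioning set:
  P1: blocked at collider delta (neither it nor any descendant is in the conditioning set).
  P2: blocked at collider delta (neither it nor any descendant is in the conditioning set).
  P3: blocked at collider delta (neither it nor any descendant is in the conditioning set).
  P4: blocked at collider theta (neither it nor any descendant is in the conditioning set).
  P5: blocked at collider theta (neither it nor any descendant is in the conditioning set).
  P6: blocked at collider theta (neither it nor any descendant is in the conditioning set).
The empty set is therefore the unique smallest valid set.

{}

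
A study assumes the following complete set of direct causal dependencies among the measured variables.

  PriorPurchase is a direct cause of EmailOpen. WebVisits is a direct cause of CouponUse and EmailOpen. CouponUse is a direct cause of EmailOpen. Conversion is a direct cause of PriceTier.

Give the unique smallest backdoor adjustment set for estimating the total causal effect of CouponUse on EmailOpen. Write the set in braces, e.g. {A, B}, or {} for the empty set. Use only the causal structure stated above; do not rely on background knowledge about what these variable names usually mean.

Variables eligible for adjustment (non-descendants of CouponUse, excluding CouponUse and EmailOpen): {Conversion, PriceTier, PriorPurchase, WebVisits}.
Backdoor paths from CouponUse to EmailOpen:
  P1: CouponUse <- WebVisits -> EmailOpen
The empty set is not sufficient: P1 (CouponUse <- WebVisits -> EmailOpen) has no collider blocking it and no conditioned non-collider, so it is open.
Try {WebVisits}:
  P1: blocked at fork node WebVisits ∈ conditioning set.
{WebVisits} contains no descendant of CouponUse and blocks every backdoor path.
No other singleton works — e.g. {Conversion} leaves P1 open — so {WebVisits} is the unique smallest valid adjustment set.

{WebVisits}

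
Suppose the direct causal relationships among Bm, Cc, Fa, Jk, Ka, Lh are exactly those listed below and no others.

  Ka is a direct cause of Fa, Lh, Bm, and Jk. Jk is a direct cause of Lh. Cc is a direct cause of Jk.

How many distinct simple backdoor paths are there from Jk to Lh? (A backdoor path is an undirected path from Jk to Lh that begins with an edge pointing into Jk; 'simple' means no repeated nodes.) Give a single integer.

A backdoor path from Jk to Lh is any simple undirected path whose first edge points into Jk (i.e. leaves Jk via a parent).
Parents of Jk: {Cc, Ka}.
Enumerating:
  P1: Jk <- Ka -> Lh
That exhausts the simple backdoor paths. Count: 1.

1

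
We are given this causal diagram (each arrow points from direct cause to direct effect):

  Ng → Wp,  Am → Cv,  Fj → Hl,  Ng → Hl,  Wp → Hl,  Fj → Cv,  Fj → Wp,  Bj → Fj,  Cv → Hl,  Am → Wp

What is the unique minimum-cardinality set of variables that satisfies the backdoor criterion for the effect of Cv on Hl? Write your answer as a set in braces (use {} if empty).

{Am, Fj}

Variables eligible for adjustment (non-descendants of Cv, excluding Cv and Hl): {Am, Bj, Fj, Ng, Wp}.
Backdoor paths from Cv to Hl:
  P1: Cv <- Fj -> Wp <- Ng -> Hl
  P2: Cv <- Fj -> Wp -> Hl
  P3: Cv <- Fj -> Hl
  P4: Cv <- Am -> Wp <- Ng -> Hl
  P5: Cv <- Am -> Wp <- Fj -> Hl
  P6: Cv <- Am -> Wp -> Hl
The empty set is not sufficient: P2 (Cv <- Fj -> Wp -> Hl) has no collider blocking it and no conditioned non-collider, so it is open.
Try {Am, Fj}:
  P1: blocked at fork node Fj ∈ conditioning set.
  P2: blocked at fork node Fj ∈ conditioning set.
  P3: blocked at fork node Fj ∈ conditioning set.
  P4: blocked at fork node Am ∈ conditioning set.
  P5: blocked at fork node Am ∈ conditioning set.
  P6: blocked at fork node Am ∈ conditioning set.
{Am, Fj} contains no descendant of Cv and blocks every backdoor path.
Every element of {Am, Fj} is needed (dropping Am leaves P6 open; dropping Fj leaves P2 open), so no proper subset is valid.
Among all size-2 subsets of the eligible variables, only {Am, Fj} blocks every backdoor path, so it is the unique smallest valid adjustment set.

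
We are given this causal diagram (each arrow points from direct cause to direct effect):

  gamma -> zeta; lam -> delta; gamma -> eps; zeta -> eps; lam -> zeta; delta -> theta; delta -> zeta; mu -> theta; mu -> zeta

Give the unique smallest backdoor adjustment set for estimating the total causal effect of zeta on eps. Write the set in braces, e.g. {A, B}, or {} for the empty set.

Variables eligible for adjustment (non-descendants of zeta, excluding zeta and eps): {delta, gamma, lam, mu, theta}.
Backdoor paths from zeta to eps:
  P1: zeta <- gamma -> eps
The empty set is not sufficient: P1 (zeta <- gamma -> eps) has no collider blocking it and no conditioned non-collider, so it is open.
Try {gamma}:
  P1: blocked at fork node gamma ∈ conditioning set.
{gamma} contains no descendant of zeta and blocks every backdoor path.
No other singleton works — e.g. {mu} leaves P1 open — so {gamma} is the unique smallest valid adjustment set.

{gamma}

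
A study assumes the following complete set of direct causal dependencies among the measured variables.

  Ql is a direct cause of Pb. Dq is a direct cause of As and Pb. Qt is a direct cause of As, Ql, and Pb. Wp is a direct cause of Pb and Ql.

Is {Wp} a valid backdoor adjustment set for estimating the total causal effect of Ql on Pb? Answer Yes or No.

Backdoor paths from Ql to Pb (paths whose first edge points into Ql):
  P1: Ql <- Qt -> As <- Dq -> Pb
  P2: Ql <- Qt -> Pb
  P3: Ql <- Wp -> Pb
Condition 1 (no descendant of Ql in the set): holds — descendants of Ql are {Pb}; none are in {Wp}.
Condition 2 (every backdoor path blocked by {Wp}):
  P1: blocked at collider As (neither it nor any descendant is in the conditioning set).
  P2: open — no interior node is in the conditioning set.
  P3: blocked at fork node Wp ∈ conditioning set.
{Wp} does not satisfy the backdoor criterion.

No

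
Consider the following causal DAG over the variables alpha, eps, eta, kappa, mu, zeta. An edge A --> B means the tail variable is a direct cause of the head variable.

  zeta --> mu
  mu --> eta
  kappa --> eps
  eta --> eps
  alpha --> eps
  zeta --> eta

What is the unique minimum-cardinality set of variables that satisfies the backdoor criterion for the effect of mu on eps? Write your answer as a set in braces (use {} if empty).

Variables eligible for adjustment (non-descendants of mu, excluding mu and eps): {alpha, kappa, zeta}.
Backdoor paths from mu to eps:
  P1: mu <- zeta -> eta -> eps
The empty set is not sufficient: P1 (mu <- zeta -> eta -> eps) has no collider blocking it and no conditioned non-collider, so it is open.
Try {zeta}:
  P1: blocked at fork node zeta ∈ conditioning set.
{zeta} contains no descendant of mu and blocks every backdoor path.
No other singleton works — e.g. {kappa} leaves P1 open — so {zeta} is the unique smallest valid adjustment set.

{zeta}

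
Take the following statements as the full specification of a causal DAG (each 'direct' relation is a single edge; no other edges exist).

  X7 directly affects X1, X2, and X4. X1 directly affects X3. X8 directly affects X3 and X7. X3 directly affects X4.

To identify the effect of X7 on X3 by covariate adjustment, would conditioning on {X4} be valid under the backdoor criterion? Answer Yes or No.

No

Backdoor paths from X7 to X3 (paths whose first edge points into X7):
  P1: X7 <- X8 -> X3
Condition 1 (no descendant of X7 in the set): FAILS — X4 is a descendant of X7.
Condition 2 (every backdoor path blocked by {X4}):
  P1: open — no interior node is in the conditioning set.
{X4} does not satisfy the backdoor criterion.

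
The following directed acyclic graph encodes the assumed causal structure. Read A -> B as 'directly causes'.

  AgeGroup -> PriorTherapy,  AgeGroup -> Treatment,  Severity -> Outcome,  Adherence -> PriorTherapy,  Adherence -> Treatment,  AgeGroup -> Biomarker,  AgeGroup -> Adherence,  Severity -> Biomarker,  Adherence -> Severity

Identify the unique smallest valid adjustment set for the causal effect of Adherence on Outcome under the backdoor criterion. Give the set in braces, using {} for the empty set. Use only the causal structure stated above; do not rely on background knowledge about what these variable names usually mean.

{}

Variables eligible for adjustment (non-descendants of Adherence, excluding Adherence and Outcome): {AgeGroup}.
Backdoor paths from Adherence to Outcome:
  P1: Adherence <- AgeGroup -> Biomarker <- Severity -> Outcome
Each backdoor path contains an unconditioned collider, so every path is already blocked with the empty conditioning set:
  P1: blocked at collider Biomarker (neither it nor any descendant is in the conditioning set).
The empty set is therefore the unique smallest valid set.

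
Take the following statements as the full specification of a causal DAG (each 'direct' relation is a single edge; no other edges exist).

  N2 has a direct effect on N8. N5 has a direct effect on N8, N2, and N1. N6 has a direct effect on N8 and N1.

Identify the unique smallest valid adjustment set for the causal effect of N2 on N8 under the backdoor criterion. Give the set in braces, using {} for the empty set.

{N5}

Variables eligible for adjustment (non-descendants of N2, excluding N2 and N8): {N1, N5, N6}.
Backdoor paths from N2 to N8:
  P1: N2 <- N5 -> N1 <- N6 -> N8
  P2: N2 <- N5 -> N8
The empty set is not sufficient: P2 (N2 <- N5 -> N8) has no collider blocking it and no conditioned non-collider, so it is open.
Try {N5}:
  P1: blocked at fork node N5 ∈ conditioning set.
  P2: blocked at fork node N5 ∈ conditioning set.
{N5} contains no descendant of N2 and blocks every backdoor path.
No other singleton works — e.g. {N6} leaves P2 open — so {N5} is the unique smallest valid adjustment set.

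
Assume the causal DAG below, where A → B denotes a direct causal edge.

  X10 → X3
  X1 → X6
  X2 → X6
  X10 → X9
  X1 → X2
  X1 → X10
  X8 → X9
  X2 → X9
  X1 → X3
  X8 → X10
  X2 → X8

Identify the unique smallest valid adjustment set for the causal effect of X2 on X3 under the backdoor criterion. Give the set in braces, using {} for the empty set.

{X1}

Variables eligible for adjustment (non-descendants of X2, excluding X2 and X3): {X1}.
Backdoor paths from X2 to X3:
  P1: X2 <- X1 -> X10 -> X3
  P2: X2 <- X1 -> X3
The empty set is not sufficient: P1 (X2 <- X1 -> X10 -> X3) has no collider blocking it and no conditioned non-collider, so it is open.
Try {X1}:
  P1: blocked at fork node X1 ∈ conditioning set.
  P2: blocked at fork node X1 ∈ conditioning set.
{X1} contains no descendant of X2 and blocks every backdoor path.
{X1} is the unique smallest valid adjustment set.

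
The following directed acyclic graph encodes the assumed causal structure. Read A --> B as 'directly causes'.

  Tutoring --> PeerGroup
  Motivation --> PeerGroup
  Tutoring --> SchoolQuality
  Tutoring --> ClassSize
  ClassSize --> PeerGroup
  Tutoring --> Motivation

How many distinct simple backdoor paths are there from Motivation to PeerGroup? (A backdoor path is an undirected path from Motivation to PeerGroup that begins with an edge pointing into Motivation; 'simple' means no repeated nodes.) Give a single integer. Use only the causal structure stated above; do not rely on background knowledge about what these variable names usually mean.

2

A backdoor path from Motivation to PeerGroup is any simple undirected path whose first edge points into Motivation (i.e. leaves Motivation via a parent).
Parents of Motivation: {Tutoring}.
Enumerating:
  P1: Motivation <- Tutoring -> ClassSize -> PeerGroup
  P2: Motivation <- Tutoring -> PeerGroup
That exhausts the simple backdoor paths. Count: 2.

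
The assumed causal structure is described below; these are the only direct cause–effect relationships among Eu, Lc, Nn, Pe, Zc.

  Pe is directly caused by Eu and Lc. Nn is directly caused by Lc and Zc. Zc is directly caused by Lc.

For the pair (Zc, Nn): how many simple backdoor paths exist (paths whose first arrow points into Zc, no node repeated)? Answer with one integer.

A backdoor path from Zc to Nn is any simple undirected path whose first edge points into Zc (i.e. leaves Zc via a parent).
Parents of Zc: {Lc}.
Enumerating:
  P1: Zc <- Lc -> Nn
That exhausts the simple backdoor paths. Count: 1.

1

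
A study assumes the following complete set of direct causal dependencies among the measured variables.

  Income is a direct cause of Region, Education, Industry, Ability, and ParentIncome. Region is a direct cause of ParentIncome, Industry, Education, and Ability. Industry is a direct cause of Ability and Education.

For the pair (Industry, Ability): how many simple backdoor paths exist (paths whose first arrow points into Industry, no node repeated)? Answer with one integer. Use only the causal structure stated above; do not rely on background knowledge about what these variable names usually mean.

8

A backdoor path from Industry to Ability is any simple undirected path whose first edge points into Industry (i.e. leaves Industry via a parent).
Parents of Industry: {Income, Region}.
Enumerating:
  P1: Industry <- Income -> Region -> Ability
  P2: Industry <- Income -> ParentIncome <- Region -> Ability
  P3: Industry <- Income -> Ability
  P4: Industry <- Income -> Education <- Region -> Ability
  P5: Industry <- Region <- Income -> Ability
  P6: Industry <- Region -> ParentIncome <- Income -> Ability
  P7: Industry <- Region -> Ability
  P8: Industry <- Region -> Education <- Income -> Ability
That exhausts the simple backdoor paths. Count: 8.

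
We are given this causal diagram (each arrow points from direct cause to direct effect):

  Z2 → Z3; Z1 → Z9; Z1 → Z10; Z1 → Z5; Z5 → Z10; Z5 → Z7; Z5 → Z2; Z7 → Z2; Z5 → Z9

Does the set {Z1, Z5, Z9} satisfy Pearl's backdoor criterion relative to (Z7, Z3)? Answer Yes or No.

Yes

Backdoor paths from Z7 to Z3 (paths whose first edge points into Z7):
  P1: Z7 <- Z5 -> Z2 -> Z3
Condition 1 (no descendant of Z7 in the set): holds — descendants of Z7 are {Z2, Z3}; none are in {Z1, Z5, Z9}.
Condition 2 (every backdoor path blocked by {Z1, Z5, Z9}):
  P1: blocked at fork node Z5 ∈ conditioning set.
{Z1, Z5, Z9} satisfies the backdoor criterion.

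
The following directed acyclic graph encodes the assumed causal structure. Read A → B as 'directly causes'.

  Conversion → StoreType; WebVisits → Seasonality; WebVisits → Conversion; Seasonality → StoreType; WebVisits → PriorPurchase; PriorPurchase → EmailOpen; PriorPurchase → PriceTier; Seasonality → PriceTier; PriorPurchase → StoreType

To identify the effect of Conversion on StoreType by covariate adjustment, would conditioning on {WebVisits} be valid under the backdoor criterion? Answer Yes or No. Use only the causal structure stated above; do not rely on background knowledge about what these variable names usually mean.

Backdoor paths from Conversion to StoreType (paths whose first edge points into Conversion):
  P1: Conversion <- WebVisits -> PriorPurchase -> PriceTier <- Seasonality -> StoreType
  P2: Conversion <- WebVisits -> PriorPurchase -> StoreType
  P3: Conversion <- WebVisits -> Seasonality -> PriceTier <- PriorPurchase -> StoreType
  P4: Conversion <- WebVisits -> Seasonality -> StoreType
Condition 1 (no descendant of Conversion in the set): holds — descendants of Conversion are {StoreType}; none are in {WebVisits}.
Condition 2 (every backdoor path blocked by {WebVisits}):
  P1: blocked at fork node WebVisits ∈ conditioning set.
  P2: blocked at fork node WebVisits ∈ conditioning set.
  P3: blocked at fork node WebVisits ∈ conditioning set.
  P4: blocked at fork node WebVisits ∈ conditioning set.
{WebVisits} satisfies the backdoor criterion.

Yes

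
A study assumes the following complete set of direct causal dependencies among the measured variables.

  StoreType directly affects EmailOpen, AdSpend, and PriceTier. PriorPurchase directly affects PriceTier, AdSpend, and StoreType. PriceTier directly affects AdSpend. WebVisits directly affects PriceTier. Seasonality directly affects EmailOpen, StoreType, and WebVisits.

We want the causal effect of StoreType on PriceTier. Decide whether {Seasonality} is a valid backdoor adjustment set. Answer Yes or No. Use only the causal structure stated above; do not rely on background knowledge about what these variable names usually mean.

Backdoor paths from StoreType to PriceTier (paths whose first edge points into StoreType):
  P1: StoreType <- PriorPurchase -> PriceTier
  P2: StoreType <- PriorPurchase -> AdSpend <- PriceTier
  P3: StoreType <- Seasonality -> WebVisits -> PriceTier
Condition 1 (no descendant of StoreType in the set): holds — descendants of StoreType are {AdSpend, EmailOpen, PriceTier}; none are in {Seasonality}.
Condition 2 (every backdoor path blocked by {Seasonality}):
  P1: open — no interior node is in the conditioning set.
  P2: blocked at collider AdSpend (neither it nor any descendant is in the conditioning set).
  P3: blocked at fork node Seasonality ∈ conditioning set.
{Seasonality} does not satisfy the backdoor criterion.

No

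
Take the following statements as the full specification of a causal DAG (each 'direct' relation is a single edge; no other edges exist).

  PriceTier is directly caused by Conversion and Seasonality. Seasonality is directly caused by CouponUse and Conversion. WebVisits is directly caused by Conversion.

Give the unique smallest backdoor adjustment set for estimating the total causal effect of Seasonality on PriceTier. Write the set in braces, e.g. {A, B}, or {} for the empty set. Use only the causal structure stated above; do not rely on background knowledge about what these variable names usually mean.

Variables eligible for adjustment (non-descendants of Seasonality, excluding Seasonality and PriceTier): {Conversion, CouponUse, WebVisits}.
Backdoor paths from Seasonality to PriceTier:
  P1: Seasonality <- Conversion -> PriceTier
The empty set is not sufficient: P1 (Seasonality <- Conversion -> PriceTier) has no collider blocking it and no conditioned non-collider, so it is open.
Try {Conversion}:
  P1: blocked at fork node Conversion ∈ conditioning set.
{Conversion} contains no descendant of Seasonality and blocks every backdoor path.
No other singleton works — e.g. {CouponUse} leaves P1 open — so {Conversion} is the unique smallest valid adjustment set.

{Conversion}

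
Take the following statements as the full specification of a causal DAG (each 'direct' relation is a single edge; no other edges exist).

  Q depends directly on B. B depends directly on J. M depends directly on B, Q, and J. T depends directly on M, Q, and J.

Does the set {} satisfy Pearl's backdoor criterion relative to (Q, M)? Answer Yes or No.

No

Backdoor paths from Q to M (paths whose first edge points into Q):
  P1: Q <- B <- J -> M
  P2: Q <- B <- J -> T <- M
  P3: Q <- B -> M
Condition 1 (no descendant of Q in the set): holds — descendants of Q are {M, T}; none are in {}.
Condition 2 (every backdoor path blocked by {}):
  P1: open — no interior node is in the conditioning set.
  P2: blocked at collider T (neither it nor any descendant is in the conditioning set).
  P3: open — no interior node is in the conditioning set.
{} does not satisfy the backdoor criterion.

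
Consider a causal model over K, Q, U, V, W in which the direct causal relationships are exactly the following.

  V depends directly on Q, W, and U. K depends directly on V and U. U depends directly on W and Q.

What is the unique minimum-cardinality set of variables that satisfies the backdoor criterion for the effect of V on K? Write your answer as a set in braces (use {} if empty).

Variables eligible for adjustment (non-descendants of V, excluding V and K): {Q, U, W}.
Backdoor paths from V to K:
  P1: V <- W -> U -> K
  P2: V <- Q -> U -> K
  P3: V <- U -> K
The empty set is not sufficient: P1 (V <- W -> U -> K) has no collider blocking it and no conditioned non-collider, so it is open.
Try {U}:
  P1: blocked at chain node U ∈ conditioning set.
  P2: blocked at chain node U ∈ conditioning set.
  P3: blocked at fork node U ∈ conditioning set.
{U} contains no descendant of V and blocks every backdoor path.
No other singleton works — e.g. {W} leaves P2 open — so {U} is the unique smallest valid adjustment set.

{U}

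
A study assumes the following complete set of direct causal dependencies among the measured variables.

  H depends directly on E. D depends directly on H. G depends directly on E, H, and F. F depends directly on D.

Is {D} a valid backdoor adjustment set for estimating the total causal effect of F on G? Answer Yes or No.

Yes

Backdoor paths from F to G (paths whose first edge points into F):
  P1: F <- D <- H <- E -> G
  P2: F <- D <- H -> G
Condition 1 (no descendant of F in the set): holds — descendants of F are {G}; none are in {D}.
Condition 2 (every backdoor path blocked by {D}):
  P1: blocked at chain node D ∈ conditioning set.
  P2: blocked at chain node D ∈ conditioning set.
{D} satisfies the backdoor criterion.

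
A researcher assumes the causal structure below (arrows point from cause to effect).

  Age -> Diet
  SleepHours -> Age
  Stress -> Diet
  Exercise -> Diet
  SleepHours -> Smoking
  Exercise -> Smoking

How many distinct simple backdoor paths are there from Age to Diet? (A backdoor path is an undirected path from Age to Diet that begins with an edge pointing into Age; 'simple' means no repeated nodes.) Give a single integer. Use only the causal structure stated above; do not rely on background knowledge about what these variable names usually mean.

1

A backdoor path from Age to Diet is any simple undirected path whose first edge points into Age (i.e. leaves Age via a parent).
Parents of Age: {SleepHours}.
Enumerating:
  P1: Age <- SleepHours -> Smoking <- Exercise -> Diet
That exhausts the simple backdoor paths. Count: 1.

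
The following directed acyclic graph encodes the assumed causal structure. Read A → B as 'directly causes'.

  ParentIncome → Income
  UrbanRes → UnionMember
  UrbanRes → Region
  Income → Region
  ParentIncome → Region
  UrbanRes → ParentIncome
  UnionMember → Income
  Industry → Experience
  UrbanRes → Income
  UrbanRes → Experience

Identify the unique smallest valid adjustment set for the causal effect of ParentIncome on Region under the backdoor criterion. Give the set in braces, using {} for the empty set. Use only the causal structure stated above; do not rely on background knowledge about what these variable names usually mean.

Variables eligible for adjustment (non-descendants of ParentIncome, excluding ParentIncome and Region): {Experience, Industry, UnionMember, UrbanRes}.
Backdoor paths from ParentIncome to Region:
  P1: ParentIncome <- UrbanRes -> UnionMember -> Income -> Region
  P2: ParentIncome <- UrbanRes -> Income -> Region
  P3: ParentIncome <- UrbanRes -> Region
The empty set is not sufficient: P1 (ParentIncome <- UrbanRes -> UnionMember -> Income -> Region) has no collider blocking it and no conditioned non-collider, so it is open.
Try {UrbanRes}:
  P1: blocked at fork node UrbanRes ∈ conditioning set.
  P2: blocked at fork node UrbanRes ∈ conditioning set.
  P3: blocked at fork node UrbanRes ∈ conditioning set.
{UrbanRes} contains no descendant of ParentIncome and blocks every backdoor path.
No other singleton works — e.g. {UnionMember} leaves P2 open — so {UrbanRes} is the unique smallest valid adjustment set.

{UrbanRes}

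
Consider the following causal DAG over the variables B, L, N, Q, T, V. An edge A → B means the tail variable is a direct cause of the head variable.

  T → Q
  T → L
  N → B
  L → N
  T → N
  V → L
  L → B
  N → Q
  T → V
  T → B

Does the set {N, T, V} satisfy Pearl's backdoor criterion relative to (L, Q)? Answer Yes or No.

No

Backdoor paths from L to Q (paths whose first edge points into L):
  P1: L <- T -> N -> Q
  P2: L <- T -> B <- N -> Q
  P3: L <- T -> Q
  P4: L <- V <- T -> N -> Q
  P5: L <- V <- T -> B <- N -> Q
  P6: L <- V <- T -> Q
Condition 1 (no descendant of L in the set): FAILS — N is a descendant of L.
Condition 2 (every backdoor path blocked by {N, T, V}):
  P1: blocked at fork node T ∈ conditioning set.
  P2: blocked at fork node T ∈ conditioning set.
  P3: blocked at fork node T ∈ conditioning set.
  P4: blocked at chain node V ∈ conditioning set.
  P5: blocked at chain node V ∈ conditioning set.
  P6: blocked at chain node V ∈ conditioning set.
{N, T, V} does not satisfy the backdoor criterion.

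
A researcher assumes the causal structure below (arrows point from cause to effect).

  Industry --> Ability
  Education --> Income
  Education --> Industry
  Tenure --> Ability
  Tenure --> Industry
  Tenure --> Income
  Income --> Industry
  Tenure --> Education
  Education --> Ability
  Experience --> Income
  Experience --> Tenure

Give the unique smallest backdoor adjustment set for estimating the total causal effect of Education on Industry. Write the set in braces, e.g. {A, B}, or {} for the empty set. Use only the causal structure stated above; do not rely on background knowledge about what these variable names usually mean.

{Tenure}

Variables eligible for adjustment (non-descendants of Education, excluding Education and Industry): {Experience, Tenure}.
Backdoor paths from Education to Industry:
  P1: Education <- Tenure <- Experience -> Income -> Industry
  P2: Education <- Tenure -> Income -> Industry
  P3: Education <- Tenure -> Industry
  P4: Education <- Tenure -> Ability <- Industry
The empty set is not sufficient: P1 (Education <- Tenure <- Experience -> Income -> Industry) has no collider blocking it and no conditioned non-collider, so it is open.
Try {Tenure}:
  P1: blocked at chain node Tenure ∈ conditioning set.
  P2: blocked at fork node Tenure ∈ conditioning set.
  P3: blocked at fork node Tenure ∈ conditioning set.
  P4: blocked at fork node Tenure ∈ conditioning set.
{Tenure} contains no descendant of Education and blocks every backdoor path.
No other singleton works — e.g. {Experience} leaves P2 open — so {Tenure} is the unique smallest valid adjustment set.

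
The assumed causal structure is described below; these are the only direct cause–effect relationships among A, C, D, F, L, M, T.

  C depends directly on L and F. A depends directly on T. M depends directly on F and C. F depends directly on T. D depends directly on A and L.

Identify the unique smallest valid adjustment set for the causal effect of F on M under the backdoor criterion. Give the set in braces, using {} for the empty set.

Variables eligible for adjustment (non-descendants of F, excluding F and M): {A, D, L, T}.
Backdoor paths from F to M:
  P1: F <- T -> A -> D <- L -> C -> M
Each backdoor path contains an unconditioned collider, so every path is already blocked with the empty conditioning set:
  P1: blocked at collider D (neither it nor any descendant is in the conditioning set).
The empty set is therefore the unique smallest valid set.

{}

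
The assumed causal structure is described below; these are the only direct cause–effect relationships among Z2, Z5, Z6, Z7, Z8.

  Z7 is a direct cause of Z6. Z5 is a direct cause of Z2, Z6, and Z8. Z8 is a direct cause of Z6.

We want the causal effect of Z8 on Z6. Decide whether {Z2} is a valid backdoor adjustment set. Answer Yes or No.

Backdoor paths from Z8 to Z6 (paths whose first edge points into Z8):
  P1: Z8 <- Z5 -> Z6
Condition 1 (no descendant of Z8 in the set): holds — descendants of Z8 are {Z6}; none are in {Z2}.
Condition 2 (every backdoor path blocked by {Z2}):
  P1: open — no interior node is in the conditioning set.
{Z2} does not satisfy the backdoor criterion.

No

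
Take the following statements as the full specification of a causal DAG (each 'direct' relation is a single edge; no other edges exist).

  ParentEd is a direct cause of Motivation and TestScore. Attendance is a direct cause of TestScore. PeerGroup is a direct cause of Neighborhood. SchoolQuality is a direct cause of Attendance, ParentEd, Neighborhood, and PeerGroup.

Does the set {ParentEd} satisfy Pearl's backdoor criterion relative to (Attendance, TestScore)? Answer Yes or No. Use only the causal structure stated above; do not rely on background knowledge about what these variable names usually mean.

Backdoor paths from Attendance to TestScore (paths whose first edge points into Attendance):
  P1: Attendance <- SchoolQuality -> ParentEd -> TestScore
Condition 1 (no descendant of Attendance in the set): holds — descendants of Attendance are {TestScore}; none are in {ParentEd}.
Condition 2 (every backdoor path blocked by {ParentEd}):
  P1: blocked at chain node ParentEd ∈ conditioning set.
{ParentEd} satisfies the backdoor criterion.

Yes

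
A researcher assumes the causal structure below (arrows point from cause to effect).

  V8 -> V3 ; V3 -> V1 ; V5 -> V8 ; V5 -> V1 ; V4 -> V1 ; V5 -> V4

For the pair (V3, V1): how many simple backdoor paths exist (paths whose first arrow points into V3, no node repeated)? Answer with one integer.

2

A backdoor path from V3 to V1 is any simple undirected path whose first edge points into V3 (i.e. leaves V3 via a parent).
Parents of V3: {V8}.
Enumerating:
  P1: V3 <- V8 <- V5 -> V4 -> V1
  P2: V3 <- V8 <- V5 -> V1
That exhausts the simple backdoor paths. Count: 2.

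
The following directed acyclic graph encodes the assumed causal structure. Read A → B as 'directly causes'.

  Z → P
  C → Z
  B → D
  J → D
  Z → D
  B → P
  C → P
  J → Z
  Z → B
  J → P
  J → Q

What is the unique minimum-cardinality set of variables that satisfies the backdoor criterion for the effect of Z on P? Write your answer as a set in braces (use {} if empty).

{C, J}

Variables eligible for adjustment (non-descendants of Z, excluding Z and P): {C, J, Q}.
Backdoor paths from Z to P:
  P1: Z <- J -> P
  P2: Z <- J -> D <- B -> P
  P3: Z <- C -> P
The empty set is not sufficient: P1 (Z <- J -> P) has no collider blocking it and no conditioned non-collider, so it is open.
Try {C, J}:
  P1: blocked at fork node J ∈ conditioning set.
  P2: blocked at fork node J ∈ conditioning set.
  P3: blocked at fork node C ∈ conditioning set.
{C, J} contains no descendant of Z and blocks every backdoor path.
Every element of {C, J} is needed (dropping C leaves P3 open; dropping J leaves P1 open), so no proper subset is valid.
Among all size-2 subsets of the eligible variables, only {C, J} blocks every backdoor path, so it is the unique smallest valid adjustment set.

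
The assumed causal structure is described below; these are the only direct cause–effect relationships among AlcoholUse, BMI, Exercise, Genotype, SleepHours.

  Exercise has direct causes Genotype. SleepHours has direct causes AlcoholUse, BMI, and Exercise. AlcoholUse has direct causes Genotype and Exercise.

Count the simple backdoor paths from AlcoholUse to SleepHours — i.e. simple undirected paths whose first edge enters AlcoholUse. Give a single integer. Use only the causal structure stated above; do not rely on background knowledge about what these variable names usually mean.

A backdoor path from AlcoholUse to SleepHours is any simple undirected path whose first edge points into AlcoholUse (i.e. leaves AlcoholUse via a parent).
Parents of AlcoholUse: {Exercise, Genotype}.
Enumerating:
  P1: AlcoholUse <- Genotype -> Exercise -> SleepHours
  P2: AlcoholUse <- Exercise -> SleepHours
That exhausts the simple backdoor paths. Count: 2.

2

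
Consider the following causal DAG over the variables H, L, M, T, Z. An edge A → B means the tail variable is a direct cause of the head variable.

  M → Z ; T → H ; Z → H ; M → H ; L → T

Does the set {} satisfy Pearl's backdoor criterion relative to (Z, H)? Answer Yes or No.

No

Backdoor paths from Z to H (paths whose first edge points into Z):
  P1: Z <- M -> H
Condition 1 (no descendant of Z in the set): holds — descendants of Z are {H}; none are in {}.
Condition 2 (every backdoor path blocked by {}):
  P1: open — no interior node is in the conditioning set.
{} does not satisfy the backdoor criterion.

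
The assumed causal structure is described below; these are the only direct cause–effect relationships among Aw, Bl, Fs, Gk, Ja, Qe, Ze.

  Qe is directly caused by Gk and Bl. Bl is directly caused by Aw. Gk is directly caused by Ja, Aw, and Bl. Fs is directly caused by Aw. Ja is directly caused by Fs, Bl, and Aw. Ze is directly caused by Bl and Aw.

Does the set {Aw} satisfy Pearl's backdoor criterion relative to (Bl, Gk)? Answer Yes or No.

Backdoor paths from Bl to Gk (paths whose first edge points into Bl):
  P1: Bl <- Aw -> Fs -> Ja -> Gk
  P2: Bl <- Aw -> Ja -> Gk
  P3: Bl <- Aw -> Gk
Condition 1 (no descendant of Bl in the set): holds — descendants of Bl are {Gk, Ja, Qe, Ze}; none are in {Aw}.
Condition 2 (every backdoor path blocked by {Aw}):
  P1: blocked at fork node Aw ∈ conditioning set.
  P2: blocked at fork node Aw ∈ conditioning set.
  P3: blocked at fork node Aw ∈ conditioning set.
{Aw} satisfies the backdoor criterion.

Yes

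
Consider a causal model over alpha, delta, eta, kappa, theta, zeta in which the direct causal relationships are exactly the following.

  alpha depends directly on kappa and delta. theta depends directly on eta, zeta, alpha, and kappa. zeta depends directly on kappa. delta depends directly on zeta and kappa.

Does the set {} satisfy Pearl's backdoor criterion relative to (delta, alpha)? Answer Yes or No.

No

Backdoor paths from delta to alpha (paths whose first edge points into delta):
  P1: delta <- kappa -> zeta -> theta <- alpha
  P2: delta <- kappa -> alpha
  P3: delta <- kappa -> theta <- alpha
  P4: delta <- zeta <- kappa -> alpha
  P5: delta <- zeta <- kappa -> theta <- alpha
  P6: delta <- zeta -> theta <- kappa -> alpha
  P7: delta <- zeta -> theta <- alpha
Condition 1 (no descendant of delta in the set): holds — descendants of delta are {alpha, theta}; none are in {}.
Condition 2 (every backdoor path blocked by {}):
  P1: blocked at collider theta (neither it nor any descendant is in the conditioning set).
  P2: open — no interior node is in the conditioning set.
  P3: blocked at collider theta (neither it nor any descendant is in the conditioning set).
  P4: open — no interior node is in the conditioning set.
  P5: blocked at collider theta (neither it nor any descendant is in the conditioning set).
  P6: blocked at collider theta (neither it nor any descendant is in the conditioning set).
  P7: blocked at collider theta (neither it nor any descendant is in the conditioning set).
{} does not satisfy the backdoor criterion.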